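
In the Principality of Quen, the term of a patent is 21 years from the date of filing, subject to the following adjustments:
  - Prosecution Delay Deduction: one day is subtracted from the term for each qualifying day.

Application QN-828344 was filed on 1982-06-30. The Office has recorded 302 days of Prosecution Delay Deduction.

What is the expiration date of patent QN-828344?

Base term: filing date + 21 years → 30 June 2003.
Prosecution Delay Deduction: −302 days → 1 September 2002.

2002-09-01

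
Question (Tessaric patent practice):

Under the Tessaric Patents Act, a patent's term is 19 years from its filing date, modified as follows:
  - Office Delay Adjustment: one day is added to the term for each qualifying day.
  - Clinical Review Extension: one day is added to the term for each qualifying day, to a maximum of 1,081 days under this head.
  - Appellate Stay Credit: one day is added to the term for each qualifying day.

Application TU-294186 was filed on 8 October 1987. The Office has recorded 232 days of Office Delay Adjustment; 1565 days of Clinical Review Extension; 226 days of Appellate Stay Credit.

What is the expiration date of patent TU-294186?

December 25, 2010

Base term: filing date + 19 years → 8 October 2006.
Office Delay Adjustment: +232 days → 28 May 2007.
Clinical Review Extension: 1565 days claimed exceeds the 1081-day cap, so +1081 days → 13 May 2010.
Appellate Stay Credit: +226 days → 25 December 2010.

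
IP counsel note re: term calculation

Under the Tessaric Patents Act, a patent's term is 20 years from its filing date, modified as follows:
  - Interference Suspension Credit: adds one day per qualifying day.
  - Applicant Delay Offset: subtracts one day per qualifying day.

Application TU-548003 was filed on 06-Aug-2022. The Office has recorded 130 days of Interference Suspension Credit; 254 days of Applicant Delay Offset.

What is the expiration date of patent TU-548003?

Base term: filing date + 20 years → 6 August 2042.
Interference Suspension Credit: +130 days → 14 December 2042.
Applicant Delay Offset: −254 days → 4 April 2042.

2042-04-04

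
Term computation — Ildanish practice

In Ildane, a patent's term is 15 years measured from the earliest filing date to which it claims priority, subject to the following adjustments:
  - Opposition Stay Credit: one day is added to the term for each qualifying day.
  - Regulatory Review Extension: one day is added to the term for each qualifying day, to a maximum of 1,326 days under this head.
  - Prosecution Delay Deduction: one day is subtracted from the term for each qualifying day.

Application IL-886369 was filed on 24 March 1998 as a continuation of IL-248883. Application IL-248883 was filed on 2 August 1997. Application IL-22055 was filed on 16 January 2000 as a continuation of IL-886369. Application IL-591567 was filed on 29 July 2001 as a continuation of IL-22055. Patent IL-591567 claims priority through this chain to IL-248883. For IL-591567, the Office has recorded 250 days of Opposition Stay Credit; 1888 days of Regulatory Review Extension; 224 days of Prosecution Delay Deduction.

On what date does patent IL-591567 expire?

2016-04-15

Earliest priority filing: 2 August 1997.
Base term: 2 August 1997 + 15 years → 2 August 2012.
Opposition Stay Credit: +250 days → 9 April 2013.
Regulatory Review Extension: 1888 days claimed exceeds the 1326-day cap, so +1326 days → 25 November 2016.
Prosecution Delay Deduction: −224 days → 15 April 2016.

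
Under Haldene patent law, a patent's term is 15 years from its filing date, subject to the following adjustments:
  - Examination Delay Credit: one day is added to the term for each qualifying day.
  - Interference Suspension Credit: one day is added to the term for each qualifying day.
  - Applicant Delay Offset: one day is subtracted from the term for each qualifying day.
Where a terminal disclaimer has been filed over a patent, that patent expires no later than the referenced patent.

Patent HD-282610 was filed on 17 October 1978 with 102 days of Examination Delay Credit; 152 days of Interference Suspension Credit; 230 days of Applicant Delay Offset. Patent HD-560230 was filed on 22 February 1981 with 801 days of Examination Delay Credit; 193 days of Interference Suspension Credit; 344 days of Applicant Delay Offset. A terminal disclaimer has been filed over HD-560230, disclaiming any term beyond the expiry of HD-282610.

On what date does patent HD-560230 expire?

Natural term of HD-560230:
  Base: filing + 15 years → 22 February 1996.
  Examination Delay Credit: +801 days → 3 May 1998.
  Interference Suspension Credit: +193 days → 12 November 1998.
  Applicant Delay Offset: −344 days → 3 December 1997.
Expiry of referenced patent HD-282610:
  Base: filing + 15 years → 17 October 1993.
  Examination Delay Credit: +102 days → 27 January 1994.
  Interference Suspension Credit: +152 days → 28 June 1994.
  Applicant Delay Offset: −230 days → 10 November 1993.
Terminal disclaimer: HD-560230 expires on the earlier of 3 December 1997 and 10 November 1993.

November 10, 1993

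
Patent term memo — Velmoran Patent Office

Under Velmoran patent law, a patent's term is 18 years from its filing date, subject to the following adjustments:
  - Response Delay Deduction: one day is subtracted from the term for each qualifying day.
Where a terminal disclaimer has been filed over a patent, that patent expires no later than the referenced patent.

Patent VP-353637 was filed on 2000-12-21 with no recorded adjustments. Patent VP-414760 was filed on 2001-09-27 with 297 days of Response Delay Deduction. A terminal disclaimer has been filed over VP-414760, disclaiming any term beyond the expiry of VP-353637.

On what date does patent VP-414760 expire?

2018-12-04

Natural term of VP-414760:
  Base: filing + 18 years → 27 September 2019.
  Response Delay Deduction: −297 days → 4 December 2018.
Expiry of referenced patent VP-353637:
  Base: filing + 18 years → 21 December 2018.
Terminal disclaimer: VP-414760 expires on the earlier of 4 December 2018 and 21 December 2018.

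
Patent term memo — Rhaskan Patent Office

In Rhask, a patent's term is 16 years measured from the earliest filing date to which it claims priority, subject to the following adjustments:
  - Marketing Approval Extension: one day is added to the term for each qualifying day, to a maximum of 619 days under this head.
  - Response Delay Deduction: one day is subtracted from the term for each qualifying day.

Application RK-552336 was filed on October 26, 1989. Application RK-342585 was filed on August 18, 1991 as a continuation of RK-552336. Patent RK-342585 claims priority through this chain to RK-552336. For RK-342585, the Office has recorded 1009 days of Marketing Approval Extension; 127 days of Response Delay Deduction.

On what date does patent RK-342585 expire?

March 2, 2007

Earliest priority filing: 26 October 1989.
Base term: 26 October 1989 + 16 years → 26 October 2005.
Marketing Approval Extension: 1009 days claimed exceeds the 619-day cap, so +619 days → 7 July 2007.
Response Delay Deduction: −127 days → 2 March 2007.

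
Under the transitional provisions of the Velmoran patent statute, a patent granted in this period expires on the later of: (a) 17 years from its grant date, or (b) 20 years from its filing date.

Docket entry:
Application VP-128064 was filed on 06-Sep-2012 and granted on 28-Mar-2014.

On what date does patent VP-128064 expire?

(a) grant + 17 years → 28 March 2031.
(b) filing + 20 years → 6 September 2032.
Later of the two: 6 September 2032.

September 6, 2032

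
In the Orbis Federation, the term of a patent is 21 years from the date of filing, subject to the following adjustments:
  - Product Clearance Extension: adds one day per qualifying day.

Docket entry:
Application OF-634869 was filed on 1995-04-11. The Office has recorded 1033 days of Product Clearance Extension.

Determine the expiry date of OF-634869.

Base term: filing date + 21 years → 11 April 2016.
Product Clearance Extension: +1033 days → 8 February 2019.

2019-02-08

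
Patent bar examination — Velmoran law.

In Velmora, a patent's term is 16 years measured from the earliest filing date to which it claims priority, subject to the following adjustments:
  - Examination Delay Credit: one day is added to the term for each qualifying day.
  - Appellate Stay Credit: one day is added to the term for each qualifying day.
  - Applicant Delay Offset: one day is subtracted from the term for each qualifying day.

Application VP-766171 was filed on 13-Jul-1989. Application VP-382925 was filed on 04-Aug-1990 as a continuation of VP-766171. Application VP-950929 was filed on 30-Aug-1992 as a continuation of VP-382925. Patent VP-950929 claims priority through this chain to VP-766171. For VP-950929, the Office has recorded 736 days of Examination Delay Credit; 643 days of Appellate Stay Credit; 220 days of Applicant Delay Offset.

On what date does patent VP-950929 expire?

2008-09-14

Earliest priority filing: 13 July 1989.
Base term: 13 July 1989 + 16 years → 13 July 2005.
Examination Delay Credit: +736 days → 19 July 2007.
Appellate Stay Credit: +643 days → 22 April 2009.
Applicant Delay Offset: −220 days → 14 September 2008.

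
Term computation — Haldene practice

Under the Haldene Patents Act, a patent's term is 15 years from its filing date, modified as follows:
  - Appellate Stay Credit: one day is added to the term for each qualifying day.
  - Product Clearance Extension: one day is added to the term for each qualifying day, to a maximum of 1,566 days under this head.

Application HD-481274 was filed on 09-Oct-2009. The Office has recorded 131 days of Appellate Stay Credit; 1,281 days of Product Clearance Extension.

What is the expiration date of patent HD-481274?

August 21, 2028

Base term: filing date + 15 years → 9 October 2024.
Appellate Stay Credit: +131 days → 17 February 2025.
Product Clearance Extension: 1281 days (within the 1566-day cap) → +1281 days → 21 August 2028.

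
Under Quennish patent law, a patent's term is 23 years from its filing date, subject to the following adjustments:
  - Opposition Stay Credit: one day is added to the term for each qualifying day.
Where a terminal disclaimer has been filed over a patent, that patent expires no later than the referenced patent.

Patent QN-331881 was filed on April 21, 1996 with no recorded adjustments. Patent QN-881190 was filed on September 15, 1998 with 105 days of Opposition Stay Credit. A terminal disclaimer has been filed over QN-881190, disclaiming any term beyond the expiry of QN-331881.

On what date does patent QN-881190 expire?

Natural term of QN-881190:
  Base: filing + 23 years → 15 September 2021.
  Opposition Stay Credit: +105 days → 29 December 2021.
Expiry of referenced patent QN-331881:
  Base: filing + 23 years → 21 April 2019.
Terminal disclaimer: QN-881190 expires on the earlier of 29 December 2021 and 21 April 2019.

April 21, 2019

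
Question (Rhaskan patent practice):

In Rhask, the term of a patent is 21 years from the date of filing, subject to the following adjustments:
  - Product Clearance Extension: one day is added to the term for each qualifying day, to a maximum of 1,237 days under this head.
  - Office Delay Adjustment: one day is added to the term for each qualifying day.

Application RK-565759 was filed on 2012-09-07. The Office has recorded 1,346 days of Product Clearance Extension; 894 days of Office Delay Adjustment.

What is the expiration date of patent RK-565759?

2039-07-09

Base term: filing date + 21 years → 7 September 2033.
Product Clearance Extension: 1346 days claimed exceeds the 1237-day cap, so +1237 days → 26 January 2037.
Office Delay Adjustment: +894 days → 9 July 2039.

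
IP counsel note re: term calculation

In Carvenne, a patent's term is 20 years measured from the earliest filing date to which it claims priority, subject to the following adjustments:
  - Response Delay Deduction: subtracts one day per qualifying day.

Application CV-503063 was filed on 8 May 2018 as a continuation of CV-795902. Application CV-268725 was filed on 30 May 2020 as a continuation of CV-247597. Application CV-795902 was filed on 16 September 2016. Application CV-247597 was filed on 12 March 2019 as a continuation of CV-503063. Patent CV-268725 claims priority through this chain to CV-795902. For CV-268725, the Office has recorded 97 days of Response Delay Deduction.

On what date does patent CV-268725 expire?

Earliest priority filing: 16 September 2016.
Base term: 16 September 2016 + 20 years → 16 September 2036.
Response Delay Deduction: −97 days → 11 June 2036.

2036-06-11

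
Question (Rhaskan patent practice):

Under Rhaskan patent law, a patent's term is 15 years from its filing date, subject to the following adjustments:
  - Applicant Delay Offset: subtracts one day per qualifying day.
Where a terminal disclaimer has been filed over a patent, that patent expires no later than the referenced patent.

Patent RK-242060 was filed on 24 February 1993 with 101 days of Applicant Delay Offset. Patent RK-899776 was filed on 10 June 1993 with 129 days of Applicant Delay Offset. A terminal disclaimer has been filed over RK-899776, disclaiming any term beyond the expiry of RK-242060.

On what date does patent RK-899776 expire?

Natural term of RK-899776:
  Base: filing + 15 years → 10 June 2008.
  Applicant Delay Offset: −129 days → 2 February 2008.
Expiry of referenced patent RK-242060:
  Base: filing + 15 years → 24 February 2008.
  Applicant Delay Offset: −101 days → 15 November 2007.
Terminal disclaimer: RK-899776 expires on the earlier of 2 February 2008 and 15 November 2007.

2007-11-15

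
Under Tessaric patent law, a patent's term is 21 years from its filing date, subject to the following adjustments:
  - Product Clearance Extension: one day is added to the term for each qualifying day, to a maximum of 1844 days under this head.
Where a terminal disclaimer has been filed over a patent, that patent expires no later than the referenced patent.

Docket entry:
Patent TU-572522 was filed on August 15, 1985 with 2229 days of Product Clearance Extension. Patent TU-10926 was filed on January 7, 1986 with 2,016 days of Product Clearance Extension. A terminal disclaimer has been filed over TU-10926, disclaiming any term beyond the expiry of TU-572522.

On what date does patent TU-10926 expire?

2011-09-02

Natural term of TU-10926:
  Base: filing + 21 years → 7 January 2007.
  Product Clearance Extension: 2016 days claimed exceeds the 1844-day cap, so +1844 days → 25 January 2012.
Expiry of referenced patent TU-572522:
  Base: filing + 21 years → 15 August 2006.
  Product Clearance Extension: 2229 days claimed exceeds the 1844-day cap, so +1844 days → 2 September 2011.
Terminal disclaimer: TU-10926 expires on the earlier of 25 January 2012 and 2 September 2011.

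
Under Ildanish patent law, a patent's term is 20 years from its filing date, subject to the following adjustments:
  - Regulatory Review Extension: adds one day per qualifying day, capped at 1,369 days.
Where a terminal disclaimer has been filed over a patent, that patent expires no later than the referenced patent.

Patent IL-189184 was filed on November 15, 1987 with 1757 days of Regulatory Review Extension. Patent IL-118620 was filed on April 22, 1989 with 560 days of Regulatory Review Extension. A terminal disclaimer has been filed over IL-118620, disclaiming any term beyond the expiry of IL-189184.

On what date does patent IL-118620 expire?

Natural term of IL-118620:
  Base: filing + 20 years → 22 April 2009.
  Regulatory Review Extension: 560 days (within the 1369-day cap) → +560 days → 3 November 2010.
Expiry of referenced patent IL-189184:
  Base: filing + 20 years → 15 November 2007.
  Regulatory Review Extension: 1757 days claimed exceeds the 1369-day cap, so +1369 days → 15 August 2011.
Terminal disclaimer: IL-118620 expires on the earlier of 3 November 2010 and 15 August 2011.

2010-11-03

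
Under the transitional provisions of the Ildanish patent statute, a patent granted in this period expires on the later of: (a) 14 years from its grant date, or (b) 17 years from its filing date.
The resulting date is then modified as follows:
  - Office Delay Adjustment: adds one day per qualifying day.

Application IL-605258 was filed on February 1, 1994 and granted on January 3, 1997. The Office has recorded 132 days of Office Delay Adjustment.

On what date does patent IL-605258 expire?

June 13, 2011

(a) grant + 14 years → 3 January 2011.
(b) filing + 17 years → 1 February 2011.
Later of the two: 1 February 2011.
Office Delay Adjustment: +132 days → 13 June 2011.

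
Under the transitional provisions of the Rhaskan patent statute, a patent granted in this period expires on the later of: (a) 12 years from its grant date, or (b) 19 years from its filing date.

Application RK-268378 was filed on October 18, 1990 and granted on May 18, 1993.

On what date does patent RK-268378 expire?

2009-10-18

(a) grant + 12 years → 18 May 2005.
(b) filing + 19 years → 18 October 2009.
Later of the two: 18 October 2009.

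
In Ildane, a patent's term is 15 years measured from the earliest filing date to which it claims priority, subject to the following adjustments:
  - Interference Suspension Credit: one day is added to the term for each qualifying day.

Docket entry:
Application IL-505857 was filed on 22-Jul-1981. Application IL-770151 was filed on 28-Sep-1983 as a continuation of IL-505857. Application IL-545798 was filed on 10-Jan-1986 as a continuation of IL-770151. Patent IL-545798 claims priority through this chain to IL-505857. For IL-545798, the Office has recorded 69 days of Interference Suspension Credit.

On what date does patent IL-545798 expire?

Earliest priority filing: 22 July 1981.
Base term: 22 July 1981 + 15 years → 22 July 1996.
Interference Suspension Credit: +69 days → 29 September 1996.

1996-09-29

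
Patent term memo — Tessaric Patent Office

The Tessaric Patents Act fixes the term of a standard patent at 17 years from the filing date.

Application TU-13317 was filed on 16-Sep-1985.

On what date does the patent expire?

September 16, 2002

Filing date + 17 years → 16 September 2002.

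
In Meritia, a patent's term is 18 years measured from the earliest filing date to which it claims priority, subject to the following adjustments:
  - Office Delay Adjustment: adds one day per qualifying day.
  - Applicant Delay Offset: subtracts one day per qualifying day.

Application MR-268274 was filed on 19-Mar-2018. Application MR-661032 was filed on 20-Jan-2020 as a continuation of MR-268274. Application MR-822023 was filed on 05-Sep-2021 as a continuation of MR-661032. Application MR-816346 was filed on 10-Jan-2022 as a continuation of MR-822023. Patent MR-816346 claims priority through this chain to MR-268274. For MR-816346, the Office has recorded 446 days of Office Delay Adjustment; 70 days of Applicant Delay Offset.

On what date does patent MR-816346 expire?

March 30, 2037

Earliest priority filing: 19 March 2018.
Base term: 19 March 2018 + 18 years → 19 March 2036.
Office Delay Adjustment: +446 days → 8 June 2037.
Applicant Delay Offset: −70 days → 30 March 2037.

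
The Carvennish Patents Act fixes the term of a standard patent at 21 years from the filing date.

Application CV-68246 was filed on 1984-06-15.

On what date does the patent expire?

2005-06-15

Filing date + 21 years → 15 June 2005.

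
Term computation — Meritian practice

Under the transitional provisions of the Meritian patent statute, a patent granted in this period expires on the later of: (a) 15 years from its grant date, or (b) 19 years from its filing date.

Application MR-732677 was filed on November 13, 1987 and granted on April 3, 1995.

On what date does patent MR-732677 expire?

2010-04-03

(a) grant + 15 years → 3 April 2010.
(b) filing + 19 years → 13 November 2006.
Later of the two: 3 April 2010.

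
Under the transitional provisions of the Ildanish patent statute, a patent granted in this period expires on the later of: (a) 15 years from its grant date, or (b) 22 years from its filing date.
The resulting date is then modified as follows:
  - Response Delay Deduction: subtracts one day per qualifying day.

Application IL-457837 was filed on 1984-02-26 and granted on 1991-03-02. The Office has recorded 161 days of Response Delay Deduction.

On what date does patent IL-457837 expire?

(a) grant + 15 years → 2 March 2006.
(b) filing + 22 years → 26 February 2006.
Later of the two: 2 March 2006.
Response Delay Deduction: −161 days → 22 September 2005.

September 22, 2005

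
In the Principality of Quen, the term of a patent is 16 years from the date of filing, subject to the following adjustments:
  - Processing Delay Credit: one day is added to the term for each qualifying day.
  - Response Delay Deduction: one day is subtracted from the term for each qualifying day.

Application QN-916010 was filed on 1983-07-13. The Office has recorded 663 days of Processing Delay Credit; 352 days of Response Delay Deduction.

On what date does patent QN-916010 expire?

May 19, 2000

Base term: filing date + 16 years → 13 July 1999.
Processing Delay Credit: +663 days → 6 May 2001.
Response Delay Deduction: −352 days → 19 May 2000.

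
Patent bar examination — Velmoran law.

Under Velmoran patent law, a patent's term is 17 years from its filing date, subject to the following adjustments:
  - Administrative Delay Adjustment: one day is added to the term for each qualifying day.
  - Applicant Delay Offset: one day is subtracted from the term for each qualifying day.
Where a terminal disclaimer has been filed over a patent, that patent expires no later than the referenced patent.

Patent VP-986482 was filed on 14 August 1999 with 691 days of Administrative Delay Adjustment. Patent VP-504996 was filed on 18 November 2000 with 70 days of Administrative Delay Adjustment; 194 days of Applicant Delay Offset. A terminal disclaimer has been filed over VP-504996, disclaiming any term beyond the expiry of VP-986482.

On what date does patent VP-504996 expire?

Natural term of VP-504996:
  Base: filing + 17 years → 18 November 2017.
  Administrative Delay Adjustment: +70 days → 27 January 2018.
  Applicant Delay Offset: −194 days → 17 July 2017.
Expiry of referenced patent VP-986482:
  Base: filing + 17 years → 14 August 2016.
  Administrative Delay Adjustment: +691 days → 6 July 2018.
Terminal disclaimer: VP-504996 expires on the earlier of 17 July 2017 and 6 July 2018.

2017-07-17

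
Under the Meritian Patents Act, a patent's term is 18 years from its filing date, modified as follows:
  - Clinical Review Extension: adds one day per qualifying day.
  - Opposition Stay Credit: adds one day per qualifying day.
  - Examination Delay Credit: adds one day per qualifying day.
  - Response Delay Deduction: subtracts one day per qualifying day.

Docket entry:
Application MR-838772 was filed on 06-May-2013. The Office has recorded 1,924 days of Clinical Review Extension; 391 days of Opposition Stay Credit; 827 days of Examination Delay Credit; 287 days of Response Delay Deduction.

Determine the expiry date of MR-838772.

February 28, 2039

Base term: filing date + 18 years → 6 May 2031.
Clinical Review Extension: +1924 days → 11 August 2036.
Opposition Stay Credit: +391 days → 6 September 2037.
Examination Delay Credit: +827 days → 12 December 2039.
Response Delay Deduction: −287 days → 28 February 2039.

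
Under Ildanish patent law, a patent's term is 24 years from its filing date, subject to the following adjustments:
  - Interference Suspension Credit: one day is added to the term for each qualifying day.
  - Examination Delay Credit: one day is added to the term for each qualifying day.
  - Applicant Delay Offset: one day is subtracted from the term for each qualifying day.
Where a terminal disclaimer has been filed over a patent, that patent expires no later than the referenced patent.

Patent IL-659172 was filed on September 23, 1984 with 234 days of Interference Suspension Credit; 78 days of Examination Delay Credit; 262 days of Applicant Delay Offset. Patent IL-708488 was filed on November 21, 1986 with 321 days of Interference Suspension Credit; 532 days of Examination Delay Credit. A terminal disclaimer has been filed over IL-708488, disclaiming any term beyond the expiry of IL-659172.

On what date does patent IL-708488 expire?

Natural term of IL-708488:
  Base: filing + 24 years → 21 November 2010.
  Interference Suspension Credit: +321 days → 8 October 2011.
  Examination Delay Credit: +532 days → 23 March 2013.
Expiry of referenced patent IL-659172:
  Base: filing + 24 years → 23 September 2008.
  Interference Suspension Credit: +234 days → 15 May 2009.
  Examination Delay Credit: +78 days → 1 August 2009.
  Applicant Delay Offset: −262 days → 12 November 2008.
Terminal disclaimer: IL-708488 expires on the earlier of 23 March 2013 and 12 November 2008.

November 12, 2008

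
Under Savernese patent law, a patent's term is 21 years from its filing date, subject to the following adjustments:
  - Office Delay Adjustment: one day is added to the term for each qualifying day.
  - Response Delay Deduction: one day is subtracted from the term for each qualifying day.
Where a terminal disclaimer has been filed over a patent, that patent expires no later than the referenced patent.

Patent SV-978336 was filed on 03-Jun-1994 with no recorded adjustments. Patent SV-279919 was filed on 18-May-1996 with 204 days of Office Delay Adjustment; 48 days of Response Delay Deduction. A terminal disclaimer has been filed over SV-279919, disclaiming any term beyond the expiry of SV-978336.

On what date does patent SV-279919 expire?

Natural term of SV-279919:
  Base: filing + 21 years → 18 May 2017.
  Office Delay Adjustment: +204 days → 8 December 2017.
  Response Delay Deduction: −48 days → 21 October 2017.
Expiry of referenced patent SV-978336:
  Base: filing + 21 years → 3 June 2015.
Terminal disclaimer: SV-279919 expires on the earlier of 21 October 2017 and 3 June 2015.

2015-06-03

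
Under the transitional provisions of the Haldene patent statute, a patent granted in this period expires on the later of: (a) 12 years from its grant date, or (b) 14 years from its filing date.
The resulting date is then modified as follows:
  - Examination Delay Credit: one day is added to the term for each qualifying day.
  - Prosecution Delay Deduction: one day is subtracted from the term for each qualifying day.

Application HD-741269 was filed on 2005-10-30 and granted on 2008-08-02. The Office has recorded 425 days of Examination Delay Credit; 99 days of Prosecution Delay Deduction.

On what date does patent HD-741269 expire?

June 24, 2021

(a) grant + 12 years → 2 August 2020.
(b) filing + 14 years → 30 October 2019.
Later of the two: 2 August 2020.
Examination Delay Credit: +425 days → 1 October 2021.
Prosecution Delay Deduction: −99 days → 24 June 2021.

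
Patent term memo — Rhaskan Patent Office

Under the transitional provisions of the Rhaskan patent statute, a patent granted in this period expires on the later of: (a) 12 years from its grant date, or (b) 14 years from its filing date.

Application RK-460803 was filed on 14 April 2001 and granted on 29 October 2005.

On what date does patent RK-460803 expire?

October 29, 2017

(a) grant + 12 years → 29 October 2017.
(b) filing + 14 years → 14 April 2015.
Later of the two: 29 October 2017.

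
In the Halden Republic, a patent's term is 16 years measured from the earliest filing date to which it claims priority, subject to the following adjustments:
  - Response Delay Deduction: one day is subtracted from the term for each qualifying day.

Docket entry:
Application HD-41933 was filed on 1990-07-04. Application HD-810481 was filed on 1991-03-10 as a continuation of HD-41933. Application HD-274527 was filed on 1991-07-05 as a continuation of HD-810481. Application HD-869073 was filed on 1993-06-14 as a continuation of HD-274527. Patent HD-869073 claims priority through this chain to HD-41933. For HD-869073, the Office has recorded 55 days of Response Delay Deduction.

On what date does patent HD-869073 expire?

Earliest priority filing: 4 July 1990.
Base term: 4 July 1990 + 16 years → 4 July 2006.
Response Delay Deduction: −55 days → 10 May 2006.

May 10, 2006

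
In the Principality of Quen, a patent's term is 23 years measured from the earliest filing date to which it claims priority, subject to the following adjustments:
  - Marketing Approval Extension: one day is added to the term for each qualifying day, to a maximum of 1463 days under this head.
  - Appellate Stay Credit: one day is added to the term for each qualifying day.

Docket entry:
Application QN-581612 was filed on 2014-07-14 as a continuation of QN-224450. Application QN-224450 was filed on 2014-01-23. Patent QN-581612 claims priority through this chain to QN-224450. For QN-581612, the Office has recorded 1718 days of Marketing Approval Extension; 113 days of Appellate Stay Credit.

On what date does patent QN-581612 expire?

Earliest priority filing: 23 January 2014.
Base term: 23 January 2014 + 23 years → 23 January 2037.
Marketing Approval Extension: 1718 days claimed exceeds the 1463-day cap, so +1463 days → 25 January 2041.
Appellate Stay Credit: +113 days → 18 May 2041.

2041-05-18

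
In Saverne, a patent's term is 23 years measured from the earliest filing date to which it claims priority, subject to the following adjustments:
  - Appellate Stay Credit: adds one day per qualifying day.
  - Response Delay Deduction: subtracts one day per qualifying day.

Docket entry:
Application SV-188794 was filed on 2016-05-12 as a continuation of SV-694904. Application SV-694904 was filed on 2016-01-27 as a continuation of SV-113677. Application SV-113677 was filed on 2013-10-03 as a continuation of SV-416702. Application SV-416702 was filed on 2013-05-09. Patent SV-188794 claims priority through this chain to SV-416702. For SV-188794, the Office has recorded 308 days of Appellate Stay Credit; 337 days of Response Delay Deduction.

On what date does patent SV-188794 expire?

Earliest priority filing: 9 May 2013.
Base term: 9 May 2013 + 23 years → 9 May 2036.
Appellate Stay Credit: +308 days → 13 March 2037.
Response Delay Deduction: −337 days → 10 April 2036.

2036-04-10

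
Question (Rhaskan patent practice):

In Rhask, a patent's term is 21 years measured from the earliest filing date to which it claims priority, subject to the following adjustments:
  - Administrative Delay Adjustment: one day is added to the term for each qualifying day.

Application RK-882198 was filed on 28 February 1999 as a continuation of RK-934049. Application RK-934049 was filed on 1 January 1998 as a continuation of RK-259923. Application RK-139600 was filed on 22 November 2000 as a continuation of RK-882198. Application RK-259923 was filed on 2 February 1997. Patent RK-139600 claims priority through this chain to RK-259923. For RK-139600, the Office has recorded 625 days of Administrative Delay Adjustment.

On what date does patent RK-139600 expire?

2019-10-20

Earliest priority filing: 2 February 1997.
Base term: 2 February 1997 + 21 years → 2 February 2018.
Administrative Delay Adjustment: +625 days → 20 October 2019.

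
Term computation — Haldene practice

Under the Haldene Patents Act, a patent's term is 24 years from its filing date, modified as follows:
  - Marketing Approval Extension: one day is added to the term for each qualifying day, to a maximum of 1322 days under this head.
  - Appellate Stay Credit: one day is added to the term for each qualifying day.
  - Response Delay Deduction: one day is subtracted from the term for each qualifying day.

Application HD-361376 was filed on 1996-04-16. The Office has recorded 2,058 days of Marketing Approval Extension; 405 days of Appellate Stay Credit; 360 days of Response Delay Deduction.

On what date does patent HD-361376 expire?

Base term: filing date + 24 years → 16 April 2020.
Marketing Approval Extension: 2058 days claimed exceeds the 1322-day cap, so +1322 days → 29 November 2023.
Appellate Stay Credit: +405 days → 7 January 2025.
Response Delay Deduction: −360 days → 13 January 2024.

January 13, 2024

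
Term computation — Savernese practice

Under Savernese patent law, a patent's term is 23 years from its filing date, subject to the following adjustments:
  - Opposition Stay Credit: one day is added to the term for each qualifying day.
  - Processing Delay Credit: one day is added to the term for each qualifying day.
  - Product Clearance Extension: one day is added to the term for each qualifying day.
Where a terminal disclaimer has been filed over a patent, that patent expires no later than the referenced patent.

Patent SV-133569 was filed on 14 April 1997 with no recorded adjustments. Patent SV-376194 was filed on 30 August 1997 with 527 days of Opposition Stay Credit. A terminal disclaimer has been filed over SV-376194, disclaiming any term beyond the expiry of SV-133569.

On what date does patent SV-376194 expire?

Natural term of SV-376194:
  Base: filing + 23 years → 30 August 2020.
  Opposition Stay Credit: +527 days → 8 February 2022.
Expiry of referenced patent SV-133569:
  Base: filing + 23 years → 14 April 2020.
Terminal disclaimer: SV-376194 expires on the earlier of 8 February 2022 and 14 April 2020.

April 14, 2020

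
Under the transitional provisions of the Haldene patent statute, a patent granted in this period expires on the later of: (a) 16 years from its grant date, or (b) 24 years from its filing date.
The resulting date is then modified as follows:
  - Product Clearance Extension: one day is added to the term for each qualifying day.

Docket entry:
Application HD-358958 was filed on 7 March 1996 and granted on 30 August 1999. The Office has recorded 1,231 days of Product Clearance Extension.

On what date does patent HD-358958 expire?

(a) grant + 16 years → 30 August 2015.
(b) filing + 24 years → 7 March 2020.
Later of the two: 7 March 2020.
Product Clearance Extension: +1231 days → 21 July 2023.

July 21, 2023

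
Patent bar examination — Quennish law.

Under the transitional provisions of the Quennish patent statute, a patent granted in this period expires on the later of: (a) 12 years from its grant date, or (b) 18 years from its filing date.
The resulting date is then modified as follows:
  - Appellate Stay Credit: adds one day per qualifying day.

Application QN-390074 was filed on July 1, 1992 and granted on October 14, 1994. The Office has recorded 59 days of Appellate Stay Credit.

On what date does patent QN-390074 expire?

August 29, 2010

(a) grant + 12 years → 14 October 2006.
(b) filing + 18 years → 1 July 2010.
Later of the two: 1 July 2010.
Appellate Stay Credit: +59 days → 29 August 2010.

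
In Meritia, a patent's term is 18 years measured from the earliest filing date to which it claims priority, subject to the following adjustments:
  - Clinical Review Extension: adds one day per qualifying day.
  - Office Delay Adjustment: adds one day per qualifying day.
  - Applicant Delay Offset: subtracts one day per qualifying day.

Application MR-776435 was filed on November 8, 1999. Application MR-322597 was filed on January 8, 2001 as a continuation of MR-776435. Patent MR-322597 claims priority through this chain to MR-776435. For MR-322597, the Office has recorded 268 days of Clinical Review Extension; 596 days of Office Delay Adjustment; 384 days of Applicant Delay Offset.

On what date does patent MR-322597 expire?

Earliest priority filing: 8 November 1999.
Base term: 8 November 1999 + 18 years → 8 November 2017.
Clinical Review Extension: +268 days → 3 August 2018.
Office Delay Adjustment: +596 days → 21 March 2020.
Applicant Delay Offset: −384 days → 3 March 2019.

March 3, 2019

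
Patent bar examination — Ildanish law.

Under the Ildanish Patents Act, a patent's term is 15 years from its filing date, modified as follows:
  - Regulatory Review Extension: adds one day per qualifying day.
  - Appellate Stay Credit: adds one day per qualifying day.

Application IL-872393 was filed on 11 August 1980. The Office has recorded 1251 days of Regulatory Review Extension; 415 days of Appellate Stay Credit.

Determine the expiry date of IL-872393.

Base term: filing date + 15 years → 11 August 1995.
Regulatory Review Extension: +1251 days → 13 January 1999.
Appellate Stay Credit: +415 days → 3 March 2000.

March 3, 2000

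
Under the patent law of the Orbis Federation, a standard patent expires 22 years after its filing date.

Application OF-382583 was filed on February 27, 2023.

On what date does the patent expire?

2045-02-27

Filing date + 22 years → 27 February 2045.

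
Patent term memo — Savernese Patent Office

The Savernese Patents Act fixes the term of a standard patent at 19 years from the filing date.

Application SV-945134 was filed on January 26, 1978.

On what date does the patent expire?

1997-01-26

Filing date + 19 years → 26 January 1997.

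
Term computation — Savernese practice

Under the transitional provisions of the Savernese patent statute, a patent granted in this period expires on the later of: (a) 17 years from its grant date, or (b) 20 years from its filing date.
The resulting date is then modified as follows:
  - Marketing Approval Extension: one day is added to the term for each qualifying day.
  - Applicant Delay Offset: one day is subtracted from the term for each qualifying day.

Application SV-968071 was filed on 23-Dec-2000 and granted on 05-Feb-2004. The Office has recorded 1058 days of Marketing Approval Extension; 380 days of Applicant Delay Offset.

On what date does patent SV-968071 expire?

2022-12-15

(a) grant + 17 years → 5 February 2021.
(b) filing + 20 years → 23 December 2020.
Later of the two: 5 February 2021.
Marketing Approval Extension: +1058 days → 30 December 2023.
Applicant Delay Offset: −380 days → 15 December 2022.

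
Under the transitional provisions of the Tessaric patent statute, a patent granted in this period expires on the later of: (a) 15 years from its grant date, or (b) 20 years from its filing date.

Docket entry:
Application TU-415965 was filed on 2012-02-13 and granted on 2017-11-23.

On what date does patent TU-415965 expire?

(a) grant + 15 years → 23 November 2032.
(b) filing + 20 years → 13 February 2032.
Later of the two: 23 November 2032.

November 23, 2032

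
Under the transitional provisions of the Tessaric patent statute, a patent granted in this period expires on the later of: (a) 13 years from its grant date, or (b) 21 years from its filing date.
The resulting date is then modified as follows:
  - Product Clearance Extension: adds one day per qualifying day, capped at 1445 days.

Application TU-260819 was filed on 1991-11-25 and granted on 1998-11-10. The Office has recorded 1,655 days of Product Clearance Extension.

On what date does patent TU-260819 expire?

2016-11-09

(a) grant + 13 years → 10 November 2011.
(b) filing + 21 years → 25 November 2012.
Later of the two: 25 November 2012.
Product Clearance Extension: 1655 days claimed exceeds the 1445-day cap, so +1445 days → 9 November 2016.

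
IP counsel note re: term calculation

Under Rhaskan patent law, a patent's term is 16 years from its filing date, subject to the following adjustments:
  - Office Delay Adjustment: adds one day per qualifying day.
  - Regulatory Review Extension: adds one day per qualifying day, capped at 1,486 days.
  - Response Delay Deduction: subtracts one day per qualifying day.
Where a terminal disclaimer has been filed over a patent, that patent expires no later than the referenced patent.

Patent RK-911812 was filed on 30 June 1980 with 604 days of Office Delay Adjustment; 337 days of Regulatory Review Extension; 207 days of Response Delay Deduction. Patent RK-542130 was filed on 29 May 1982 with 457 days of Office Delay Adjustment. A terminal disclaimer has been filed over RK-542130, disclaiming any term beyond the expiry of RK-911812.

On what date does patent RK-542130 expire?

1998-07-04

Natural term of RK-542130:
  Base: filing + 16 years → 29 May 1998.
  Office Delay Adjustment: +457 days → 29 August 1999.
Expiry of referenced patent RK-911812:
  Base: filing + 16 years → 30 June 1996.
  Office Delay Adjustment: +604 days → 24 February 1998.
  Regulatory Review Extension: 337 days (within the 1486-day cap) → +337 days → 27 January 1999.
  Response Delay Deduction: −207 days → 4 July 1998.
Terminal disclaimer: RK-542130 expires on the earlier of 29 August 1999 and 4 July 1998.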